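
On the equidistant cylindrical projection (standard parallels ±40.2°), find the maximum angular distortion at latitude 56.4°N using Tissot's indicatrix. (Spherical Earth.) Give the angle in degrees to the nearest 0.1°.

18.4°

In the equirectangular projection with standard parallel φ₀ = 40.2° (x = Rλ cos φ₀, y = Rφ), meridians are true-scale (h = 1) and the parallel scale is k = cos φ₀ / cos φ.
At 56.4°: h = 1.000, k = 1.380; principal scales a = 1.380, b = 1.000.
sin(ω/2) = (a − b)/(a + b) = 0.3802/2.380 = 0.1597, so ω = 2 arcsin(0.1597) ≈ 18.4°.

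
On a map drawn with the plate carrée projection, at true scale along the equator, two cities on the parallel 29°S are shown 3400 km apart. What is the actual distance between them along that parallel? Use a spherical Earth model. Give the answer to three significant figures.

For the equirectangular projection with φ₀ = 0 (plate carrée), h = 1 along meridians and k = sec φ along parallels.
Along the parallel at 29°, map distances are exaggerated by k = sec 29° = 1.143.
True distance = 3400 / 1.143 = 3400 × cos 29° ≈ 2970 km.

2970 km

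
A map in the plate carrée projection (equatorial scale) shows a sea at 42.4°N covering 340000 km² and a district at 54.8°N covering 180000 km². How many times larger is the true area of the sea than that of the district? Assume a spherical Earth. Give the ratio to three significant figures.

Plate carrée has h = 1 and k = sec φ, giving areal scale sec φ; true area = (apparent area) · cos φ.
True area of sea: 340000 × cos(42.4°) = 340000 × 0.7385 = 251100 km².
True area of district: 180000 × cos(54.8°) = 180000 × 0.5764 = 103800 km².
Ratio = 251100 / 103800 ≈ 2.42.

2.42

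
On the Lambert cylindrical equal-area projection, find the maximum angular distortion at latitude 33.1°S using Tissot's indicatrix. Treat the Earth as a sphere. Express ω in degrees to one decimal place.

The Lambert cylindrical equal-area projection is the cylindrical equal-area projection with its standard parallel at the equator (φ₀ = 0). Cylindrical equal-area (φ₀ = 0°): h = cos φ / cos 0° along meridians, k = cos 0° / cos φ along parallels; h·k = 1.
At 33.1°: h = 0.8377, k = 1.194; principal scales a = 1.194, b = 0.8377.
sin(ω/2) = (a − b)/(a + b) = 0.3560/2.031 = 0.1752, so ω = 2 arcsin(0.1752) ≈ 20.2°.

20.2°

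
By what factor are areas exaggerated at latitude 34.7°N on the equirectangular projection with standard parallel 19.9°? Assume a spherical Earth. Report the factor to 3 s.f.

1.14

With standard parallel φ₀ = 19.9°, the equirectangular projection gives x = Rλ cos φ₀, y = Rφ, so h = 1 and k = cos 19.9° / cos φ.
Areal scale = h·k = 1 × cos φ₀ / cos φ; at 34.7°, h = 1.000, k = 1.144, so h·k = 1.144.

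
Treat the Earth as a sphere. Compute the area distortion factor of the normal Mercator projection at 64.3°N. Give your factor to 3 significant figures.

For Mercator, h = k = sec φ (a conformal cylindrical projection has a single point scale, 1/cos φ).
Areal scale = k² = sec²φ = 1/cos²(64.3°) = 1/0.4337² = 5.317.

5.32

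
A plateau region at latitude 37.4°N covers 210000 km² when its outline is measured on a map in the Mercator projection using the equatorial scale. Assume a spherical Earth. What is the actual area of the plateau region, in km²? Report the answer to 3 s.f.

Mercator is conformal, so the point scale is isotropic: h = k = sec φ = 1/cos φ.
Areal scale = k² = sec²φ = 1/cos²(37.4°) = 1/0.7944² = 1.585.
True area = apparent / (areal scale) = 210000 / 1.585 ≈ 133000 km².

133000 km²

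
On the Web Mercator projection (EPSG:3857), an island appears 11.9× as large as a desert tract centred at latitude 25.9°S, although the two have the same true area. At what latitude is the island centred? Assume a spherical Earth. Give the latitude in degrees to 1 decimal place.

74.9°

Mercator areal scale is sec²φ, so apparent-area ratio = sec²φ₁ / sec²φ₂ = cos²φ₂ / cos²φ₁.
cos²φ₂ / cos²φ₁ = 11.9  ⇒  cos φ₁ = cos 25.9° / √11.9 = 0.8996/3.450 = 0.2608.
φ₁ = arccos(0.2608) ≈ 74.9°.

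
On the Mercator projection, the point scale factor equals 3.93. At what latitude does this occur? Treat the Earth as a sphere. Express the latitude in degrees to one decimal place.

Mercator scale is k = sec φ = 1/cos φ.
1/cos φ = 3.93  ⇒  cos φ = 0.2545  ⇒  φ = arccos(0.2545) ≈ 75.3°.

75.3°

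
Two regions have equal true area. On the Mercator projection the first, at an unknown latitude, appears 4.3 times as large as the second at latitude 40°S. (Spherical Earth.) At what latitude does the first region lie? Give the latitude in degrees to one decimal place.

68.3°

Mercator areal scale is sec²φ, so apparent-area ratio = sec²φ₁ / sec²φ₂ = cos²φ₂ / cos²φ₁.
cos²φ₂ / cos²φ₁ = 4.3  ⇒  cos φ₁ = cos 40° / √4.3 = 0.7660/2.074 = 0.3694.
φ₁ = arccos(0.3694) ≈ 68.3°.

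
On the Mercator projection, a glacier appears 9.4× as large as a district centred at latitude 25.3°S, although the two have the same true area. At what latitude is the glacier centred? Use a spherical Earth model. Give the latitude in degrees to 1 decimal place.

72.8°

On Mercator, (apparent₁)/(apparent₂) = sec²φ₁ / sec²φ₂ when true areas are equal.
cos²φ₂ / cos²φ₁ = 9.4  ⇒  cos φ₁ = cos 25.3° / √9.4 = 0.9041/3.066 = 0.2949.
φ₁ = arccos(0.2949) ≈ 72.8°.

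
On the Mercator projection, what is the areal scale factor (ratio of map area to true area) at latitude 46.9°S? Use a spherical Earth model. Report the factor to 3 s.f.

For Mercator, h = k = sec φ (a conformal cylindrical projection has a single point scale, 1/cos φ).
Areal scale = k² = sec²φ = 1/cos²(46.9°) = 1/0.6833² = 2.142.

2.14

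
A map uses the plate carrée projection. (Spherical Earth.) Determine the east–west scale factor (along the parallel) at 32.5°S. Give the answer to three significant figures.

In the plate carrée (x = Rλ, y = Rφ), meridians are true-scale (h = 1) and parallels are stretched by k = sec φ.
k = 1/cos 32.5° = 1/0.8434 = 1.186.

1.19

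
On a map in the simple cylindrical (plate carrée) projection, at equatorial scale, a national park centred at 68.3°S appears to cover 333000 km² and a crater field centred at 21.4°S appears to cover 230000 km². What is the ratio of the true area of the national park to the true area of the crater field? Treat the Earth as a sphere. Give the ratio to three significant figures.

0.575

Plate carrée has h = 1 and k = sec φ, giving areal scale sec φ; true area = (apparent area) · cos φ.
True area of national park: 333000 × cos(68.3°) = 333000 × 0.3697 = 123100 km².
True area of crater field: 230000 × cos(21.4°) = 230000 × 0.9311 = 214100 km².
Ratio = 123100 / 214100 ≈ 0.575.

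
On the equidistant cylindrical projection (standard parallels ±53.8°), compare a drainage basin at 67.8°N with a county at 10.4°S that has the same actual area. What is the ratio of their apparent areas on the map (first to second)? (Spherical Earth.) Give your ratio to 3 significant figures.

The equidistant cylindrical projection with φ₀ = 53.8° has h = 1 (meridians true) and k = cos φ₀ / cos φ along parallels.
Areal scale at 67.8°: h·k = 1.000 × 1.563 = 1.563.
Areal scale at 10.4°: h·k = 1.000 × 0.6005 = 0.6005.
Ratio = 1.563/0.6005 ≈ 2.60.

2.60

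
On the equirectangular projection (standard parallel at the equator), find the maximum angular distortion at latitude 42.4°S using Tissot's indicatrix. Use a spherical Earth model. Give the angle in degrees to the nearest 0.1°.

17.3°

In the plate carrée (x = Rλ, y = Rφ), meridians are true-scale (h = 1) and parallels are stretched by k = sec φ.
At 42.4°: h = 1.000, k = 1.354; principal scales a = 1.354, b = 1.000.
sin(ω/2) = (a − b)/(a + b) = 0.3542/2.354 = 0.1504, so ω = 2 arcsin(0.1504) ≈ 17.3°.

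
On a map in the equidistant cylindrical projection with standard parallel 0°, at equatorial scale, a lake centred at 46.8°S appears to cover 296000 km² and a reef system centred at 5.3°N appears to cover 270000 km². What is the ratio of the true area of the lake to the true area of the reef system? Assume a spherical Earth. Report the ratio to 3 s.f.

On the plate carrée, areal scale = h·k = 1 × sec φ, so true area = apparent × cos φ.
True area of lake: 296000 × cos(46.8°) = 296000 × 0.6845 = 202600 km².
True area of reef system: 270000 × cos(5.3°) = 270000 × 0.9957 = 268800 km².
Ratio = 202600 / 268800 ≈ 0.754.

0.754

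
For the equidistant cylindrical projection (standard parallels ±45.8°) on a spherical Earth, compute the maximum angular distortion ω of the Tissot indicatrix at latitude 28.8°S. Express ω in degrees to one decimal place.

13.1°

The equidistant cylindrical projection with φ₀ = 45.8° has h = 1 (meridians true) and k = cos φ₀ / cos φ along parallels.
At 28.8°: h = 1.000, k = 0.7956; principal scales a = 1.000, b = 0.7956.
sin(ω/2) = (a − b)/(a + b) = 0.2044/1.796 = 0.1139, so ω = 2 arcsin(0.1139) ≈ 13.1°.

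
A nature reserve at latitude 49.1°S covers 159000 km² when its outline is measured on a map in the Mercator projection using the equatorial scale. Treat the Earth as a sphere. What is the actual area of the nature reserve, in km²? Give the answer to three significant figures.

68200 km²

The Mercator projection is conformal; its linear scale factor is the same in every direction and equals sec φ = 1/cos φ.
Areal scale = k² = sec²φ = 1/cos²(49.1°) = 1/0.6547² = 2.333.
True area = apparent / (areal scale) = 159000 / 2.333 ≈ 68200 km².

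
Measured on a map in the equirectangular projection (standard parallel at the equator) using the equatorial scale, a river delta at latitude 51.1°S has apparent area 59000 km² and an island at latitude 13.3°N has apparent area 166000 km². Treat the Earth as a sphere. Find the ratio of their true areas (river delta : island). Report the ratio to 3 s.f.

0.229

Plate carrée has h = 1 and k = sec φ, giving areal scale sec φ; true area = (apparent area) · cos φ.
True area of river delta: 59000 × cos(51.1°) = 59000 × 0.6280 = 37050 km².
True area of island: 166000 × cos(13.3°) = 166000 × 0.9732 = 161500 km².
Ratio = 37050 / 161500 ≈ 0.229.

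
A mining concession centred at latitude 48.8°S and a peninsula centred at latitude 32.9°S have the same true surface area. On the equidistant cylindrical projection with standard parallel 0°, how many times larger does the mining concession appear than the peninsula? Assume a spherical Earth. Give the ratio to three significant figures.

1.27

Plate carrée maps x = Rλ, y = Rφ. The meridian scale is h = 1 and the parallel scale is k = 1/cos φ = sec φ.
Areal scale at 48.8°: h·k = 1.000 × 1.518 = 1.518.
Areal scale at 32.9°: h·k = 1.000 × 1.191 = 1.191.
Ratio = 1.518/1.191 ≈ 1.27.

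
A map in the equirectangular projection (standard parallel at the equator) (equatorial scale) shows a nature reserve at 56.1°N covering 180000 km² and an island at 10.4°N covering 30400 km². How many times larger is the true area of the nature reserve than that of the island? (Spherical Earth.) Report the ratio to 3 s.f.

On the plate carrée, areal scale = h·k = 1 × sec φ, so true area = apparent × cos φ.
True area of nature reserve: 180000 × cos(56.1°) = 180000 × 0.5577 = 100400 km².
True area of island: 30400 × cos(10.4°) = 30400 × 0.9836 = 29900 km².
Ratio = 100400 / 29900 ≈ 3.36.

3.36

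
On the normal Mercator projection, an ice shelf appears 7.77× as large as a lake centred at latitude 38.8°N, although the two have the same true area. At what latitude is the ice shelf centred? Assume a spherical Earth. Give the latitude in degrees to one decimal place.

73.8°

For equal true areas on Mercator, apparent areas scale as sec²φ, so the ratio is cos²φ₂ / cos²φ₁.
cos²φ₂ / cos²φ₁ = 7.77  ⇒  cos φ₁ = cos 38.8° / √7.77 = 0.7793/2.787 = 0.2796.
φ₁ = arccos(0.2796) ≈ 73.8°.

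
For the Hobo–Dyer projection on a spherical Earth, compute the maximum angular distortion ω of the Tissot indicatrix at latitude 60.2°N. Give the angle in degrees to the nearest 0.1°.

The Hobo–Dyer projection is cylindrical equal-area with φ₀ = 37.5°. Cylindrical equal-area (φ₀ = 37.5°): h = cos φ / cos 37.5° along meridians, k = cos 37.5° / cos φ along parallels; h·k = 1.
At 60.2°: h = 0.6264, k = 1.596; principal scales a = 1.596, b = 0.6264.
sin(ω/2) = (a − b)/(a + b) = 0.9699/2.223 = 0.4364, so ω = 2 arcsin(0.4364) ≈ 51.7°.

51.7°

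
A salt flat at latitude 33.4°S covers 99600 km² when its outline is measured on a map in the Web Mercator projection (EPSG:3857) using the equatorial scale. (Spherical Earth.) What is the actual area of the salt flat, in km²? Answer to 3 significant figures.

69400 km²

The Mercator projection is conformal; its linear scale factor is the same in every direction and equals sec φ = 1/cos φ.
Areal scale = k² = sec²φ = 1/cos²(33.4°) = 1/0.8348² = 1.435.
True area = apparent / (areal scale) = 99600 / 1.435 ≈ 69400 km².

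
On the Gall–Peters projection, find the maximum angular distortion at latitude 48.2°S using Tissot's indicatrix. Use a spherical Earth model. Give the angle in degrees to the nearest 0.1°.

6.8°

Gall–Peters is a cylindrical equal-area projection with standard parallels at ±45°. Cylindrical equal-area (φ₀ = 45°): h = cos φ / cos 45° along meridians, k = cos 45° / cos φ along parallels; h·k = 1.
At 48.2°: h = 0.9426, k = 1.061; principal scales a = 1.061, b = 0.9426.
sin(ω/2) = (a − b)/(a + b) = 0.1183/2.003 = 0.05902, so ω = 2 arcsin(0.05902) ≈ 6.8°.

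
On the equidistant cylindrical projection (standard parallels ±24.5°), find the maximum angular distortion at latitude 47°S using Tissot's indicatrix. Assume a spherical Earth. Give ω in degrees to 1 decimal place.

16.5°

The equidistant cylindrical projection with φ₀ = 24.5° has h = 1 (meridians true) and k = cos φ₀ / cos φ along parallels.
At 47°: h = 1.000, k = 1.334; principal scales a = 1.334, b = 1.000.
sin(ω/2) = (a − b)/(a + b) = 0.3343/2.334 = 0.1432, so ω = 2 arcsin(0.1432) ≈ 16.5°.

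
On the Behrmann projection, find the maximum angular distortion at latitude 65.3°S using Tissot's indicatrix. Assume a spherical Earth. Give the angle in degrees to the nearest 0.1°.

77.0°

The Behrmann projection is cylindrical equal-area with φ₀ = 30°. A cylindrical equal-area projection with standard parallel φ₀ has meridian scale h = cos φ / cos φ₀ and parallel scale k = cos φ₀ / cos φ (so areas are preserved, h·k = 1).
At 65.3°: h = 0.4825, k = 2.072; principal scales a = 2.072, b = 0.4825.
sin(ω/2) = (a − b)/(a + b) = 1.590/2.555 = 0.6223, so ω = 2 arcsin(0.6223) ≈ 77.0°.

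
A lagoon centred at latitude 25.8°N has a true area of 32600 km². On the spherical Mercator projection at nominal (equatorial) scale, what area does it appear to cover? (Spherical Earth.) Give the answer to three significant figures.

40200 km²

The Mercator projection is conformal; its linear scale factor is the same in every direction and equals sec φ = 1/cos φ.
Areal scale = k² = sec²φ = 1/cos²(25.8°) = 1/0.9003² = 1.234.
Apparent area = 32600 × 1.234 ≈ 40200 km².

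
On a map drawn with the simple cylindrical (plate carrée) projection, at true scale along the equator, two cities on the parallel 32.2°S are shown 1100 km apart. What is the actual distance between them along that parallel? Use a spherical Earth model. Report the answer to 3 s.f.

931 km

In the plate carrée (x = Rλ, y = Rφ), meridians are true-scale (h = 1) and parallels are stretched by k = sec φ.
Along the parallel at 32.2°, map distances are exaggerated by k = sec 32.2° = 1.182.
True distance = 1100 / 1.182 = 1100 × cos 32.2° ≈ 931 km.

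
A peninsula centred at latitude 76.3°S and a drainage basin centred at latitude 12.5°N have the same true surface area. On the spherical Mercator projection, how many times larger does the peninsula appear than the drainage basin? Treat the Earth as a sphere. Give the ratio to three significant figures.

17.0

Mercator is conformal with k = sec φ, so areal scale = k² = sec²φ.
At 76.3°: sec²(76.3°) = 1/0.2368² = 17.83.
At 12.5°: sec²(12.5°) = 1/0.9763² = 1.049.
Ratio = 17.83/1.049 = cos²(12.5°)/cos²(76.3°) ≈ 17.0.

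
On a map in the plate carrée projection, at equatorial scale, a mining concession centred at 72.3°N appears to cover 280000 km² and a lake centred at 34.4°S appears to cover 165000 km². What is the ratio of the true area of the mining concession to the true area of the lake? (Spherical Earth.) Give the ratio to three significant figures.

Plate carrée has h = 1 and k = sec φ, giving areal scale sec φ; true area = (apparent area) · cos φ.
True area of mining concession: 280000 × cos(72.3°) = 280000 × 0.3040 = 85130 km².
True area of lake: 165000 × cos(34.4°) = 165000 × 0.8251 = 136100 km².
Ratio = 85130 / 136100 ≈ 0.625.

0.625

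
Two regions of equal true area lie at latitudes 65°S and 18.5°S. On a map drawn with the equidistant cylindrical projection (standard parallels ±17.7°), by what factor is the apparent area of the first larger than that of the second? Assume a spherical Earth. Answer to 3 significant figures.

2.24

With standard parallel φ₀ = 17.7°, the equirectangular projection gives x = Rλ cos φ₀, y = Rφ, so h = 1 and k = cos 17.7° / cos φ.
Areal scale at 65°: h·k = 1.000 × 2.254 = 2.254.
Areal scale at 18.5°: h·k = 1.000 × 1.005 = 1.005.
Ratio = 2.254/1.005 ≈ 2.24.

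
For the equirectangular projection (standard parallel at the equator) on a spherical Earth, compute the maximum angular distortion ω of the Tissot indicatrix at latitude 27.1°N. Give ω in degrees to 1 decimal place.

6.7°

Plate carrée maps x = Rλ, y = Rφ. The meridian scale is h = 1 and the parallel scale is k = 1/cos φ = sec φ.
At 27.1°: h = 1.000, k = 1.123; principal scales a = 1.123, b = 1.000.
sin(ω/2) = (a − b)/(a + b) = 0.1233/2.123 = 0.05808, so ω = 2 arcsin(0.05808) ≈ 6.7°.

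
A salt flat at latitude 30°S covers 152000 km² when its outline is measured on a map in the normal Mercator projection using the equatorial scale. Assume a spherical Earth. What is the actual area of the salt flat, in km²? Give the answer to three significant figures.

Mercator is conformal, so the point scale is isotropic: h = k = sec φ = 1/cos φ.
Areal scale = k² = sec²φ = 1/cos²(30°) = 1/0.8660² = 1.333.
True area = apparent / (areal scale) = 152000 / 1.333 ≈ 114000 km².

114000 km²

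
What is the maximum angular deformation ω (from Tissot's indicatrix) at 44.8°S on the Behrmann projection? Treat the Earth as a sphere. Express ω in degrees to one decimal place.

22.7°

The Behrmann projection is cylindrical equal-area with φ₀ = 30°. Cylindrical equal-area (φ₀ = 30°): h = cos φ / cos 30° along meridians, k = cos 30° / cos φ along parallels; h·k = 1.
At 44.8°: h = 0.8193, k = 1.220; principal scales a = 1.220, b = 0.8193.
sin(ω/2) = (a − b)/(a + b) = 0.4012/2.040 = 0.1967, so ω = 2 arcsin(0.1967) ≈ 22.7°.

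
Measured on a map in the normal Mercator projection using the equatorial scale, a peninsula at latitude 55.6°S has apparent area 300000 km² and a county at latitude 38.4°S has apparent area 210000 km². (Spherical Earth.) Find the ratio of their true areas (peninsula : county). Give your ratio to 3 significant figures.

On Mercator the areal scale is sec²φ, so true area = apparent × cos²φ.
True area of peninsula: 300000 × cos²(55.6°) = 300000 × 0.3192 = 95760 km².
True area of county: 210000 × cos²(38.4°) = 210000 × 0.6142 = 129000 km².
Ratio = 95760 / 129000 ≈ 0.742.

0.742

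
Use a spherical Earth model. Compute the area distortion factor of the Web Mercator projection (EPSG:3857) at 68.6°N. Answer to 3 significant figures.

7.51

Mercator is conformal, so the point scale is isotropic: h = k = sec φ = 1/cos φ.
Areal scale = k² = sec²φ = 1/cos²(68.6°) = 1/0.3649² = 7.511.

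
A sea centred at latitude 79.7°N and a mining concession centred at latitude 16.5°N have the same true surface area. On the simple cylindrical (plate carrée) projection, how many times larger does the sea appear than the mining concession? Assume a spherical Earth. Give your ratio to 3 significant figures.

5.36

For the equirectangular projection with φ₀ = 0 (plate carrée), h = 1 along meridians and k = sec φ along parallels.
Areal scale at 79.7°: h·k = 1.000 × 5.593 = 5.593.
Areal scale at 16.5°: h·k = 1.000 × 1.043 = 1.043.
Ratio = 5.593/1.043 ≈ 5.36.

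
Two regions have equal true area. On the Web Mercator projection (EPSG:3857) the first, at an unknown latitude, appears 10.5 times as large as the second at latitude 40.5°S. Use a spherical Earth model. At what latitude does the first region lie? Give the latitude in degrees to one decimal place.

For equal true areas on Mercator, apparent areas scale as sec²φ, so the ratio is cos²φ₂ / cos²φ₁.
cos²φ₂ / cos²φ₁ = 10.5  ⇒  cos φ₁ = cos 40.5° / √10.5 = 0.7604/3.240 = 0.2347.
φ₁ = arccos(0.2347) ≈ 76.4°.

76.4°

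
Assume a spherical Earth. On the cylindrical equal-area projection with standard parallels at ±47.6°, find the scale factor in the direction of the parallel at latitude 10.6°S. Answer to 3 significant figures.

0.686

Cylindrical equal-area (φ₀ = 47.6°): h = cos φ / cos 47.6° along meridians, k = cos 47.6° / cos φ along parallels; h·k = 1.
k = cos 47.6° / cos 10.6° = 0.6743/0.9829 = 0.6860.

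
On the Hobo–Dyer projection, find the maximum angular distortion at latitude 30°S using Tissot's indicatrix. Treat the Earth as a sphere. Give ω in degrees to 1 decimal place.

10.0°

The Hobo–Dyer projection is cylindrical equal-area with φ₀ = 37.5°. A cylindrical equal-area projection with standard parallel φ₀ has meridian scale h = cos φ / cos φ₀ and parallel scale k = cos φ₀ / cos φ (so areas are preserved, h·k = 1).
At 30°: h = 1.092, k = 0.9161; principal scales a = 1.092, b = 0.9161.
sin(ω/2) = (a − b)/(a + b) = 0.1755/2.008 = 0.08742, so ω = 2 arcsin(0.08742) ≈ 10.0°.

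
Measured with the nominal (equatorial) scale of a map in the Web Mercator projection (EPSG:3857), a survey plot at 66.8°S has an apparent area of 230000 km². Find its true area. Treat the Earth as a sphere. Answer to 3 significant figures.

For Mercator, h = k = sec φ (a conformal cylindrical projection has a single point scale, 1/cos φ).
Areal scale = k² = sec²φ = 1/cos²(66.8°) = 1/0.3939² = 6.444.
True area = apparent / (areal scale) = 230000 / 6.444 ≈ 35700 km².

35700 km²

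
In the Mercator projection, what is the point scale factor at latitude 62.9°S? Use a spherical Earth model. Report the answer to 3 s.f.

For Mercator, h = k = sec φ (a conformal cylindrical projection has a single point scale, 1/cos φ).
k = 1/cos 62.9° = 1/0.4555 = 2.195.

2.20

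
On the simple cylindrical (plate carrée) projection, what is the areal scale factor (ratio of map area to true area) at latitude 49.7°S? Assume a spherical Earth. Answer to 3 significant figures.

1.55

Plate carrée maps x = Rλ, y = Rφ. The meridian scale is h = 1 and the parallel scale is k = 1/cos φ = sec φ.
Areal scale = h·k = 1 × sec φ; at 49.7°, h = 1.000, k = 1.546, so h·k = 1.546.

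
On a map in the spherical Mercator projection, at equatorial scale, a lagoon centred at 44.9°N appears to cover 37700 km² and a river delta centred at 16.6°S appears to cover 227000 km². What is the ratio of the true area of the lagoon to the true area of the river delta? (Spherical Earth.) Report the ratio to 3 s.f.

0.0907

On Mercator the areal scale is sec²φ, so true area = apparent × cos²φ.
True area of lagoon: 37700 × cos²(44.9°) = 37700 × 0.5017 = 18920 km².
True area of river delta: 227000 × cos²(16.6°) = 227000 × 0.9184 = 208500 km².
Ratio = 18920 / 208500 ≈ 0.0907.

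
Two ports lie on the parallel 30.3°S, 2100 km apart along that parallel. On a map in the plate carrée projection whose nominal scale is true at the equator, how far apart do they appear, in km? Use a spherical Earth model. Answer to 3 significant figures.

For the equirectangular projection with φ₀ = 0 (plate carrée), h = 1 along meridians and k = sec φ along parallels.
Along the parallel, k = sec 30.3° = 1/0.8634 = 1.158.
Map distance = 2100 × 1.158 ≈ 2430 km.

2430 km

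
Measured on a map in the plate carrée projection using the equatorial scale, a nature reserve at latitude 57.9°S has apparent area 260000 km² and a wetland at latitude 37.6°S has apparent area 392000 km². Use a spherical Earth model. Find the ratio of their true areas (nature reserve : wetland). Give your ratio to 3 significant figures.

0.445

On the plate carrée, areal scale = h·k = 1 × sec φ, so true area = apparent × cos φ.
True area of nature reserve: 260000 × cos(57.9°) = 260000 × 0.5314 = 138200 km².
True area of wetland: 392000 × cos(37.6°) = 392000 × 0.7923 = 310600 km².
Ratio = 138200 / 310600 ≈ 0.445.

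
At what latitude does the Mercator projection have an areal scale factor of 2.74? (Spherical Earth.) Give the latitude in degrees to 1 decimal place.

52.8°

Mercator areal scale is sec²φ.
sec²φ = 2.74  ⇒  cos²φ = 0.3650  ⇒  cos φ = 0.6041.
φ = arccos(0.6041) ≈ 52.8°.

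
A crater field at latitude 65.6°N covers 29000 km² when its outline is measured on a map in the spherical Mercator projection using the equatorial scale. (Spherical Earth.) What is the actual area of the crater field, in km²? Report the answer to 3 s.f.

4950 km²

For Mercator, h = k = sec φ (a conformal cylindrical projection has a single point scale, 1/cos φ).
Areal scale = k² = sec²φ = 1/cos²(65.6°) = 1/0.4131² = 5.860.
True area = apparent / (areal scale) = 29000 / 5.860 ≈ 4950 km².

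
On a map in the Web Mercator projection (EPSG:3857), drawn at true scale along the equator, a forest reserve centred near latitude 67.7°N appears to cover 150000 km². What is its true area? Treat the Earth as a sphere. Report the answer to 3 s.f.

Mercator is conformal, so the point scale is isotropic: h = k = sec φ = 1/cos φ.
Areal scale = k² = sec²φ = 1/cos²(67.7°) = 1/0.3795² = 6.945.
True area = apparent / (areal scale) = 150000 / 6.945 ≈ 21600 km².

21600 km²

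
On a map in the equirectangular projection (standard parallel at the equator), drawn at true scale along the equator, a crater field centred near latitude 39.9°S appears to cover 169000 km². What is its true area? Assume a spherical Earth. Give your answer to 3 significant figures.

Plate carrée maps x = Rλ, y = Rφ. The meridian scale is h = 1 and the parallel scale is k = 1/cos φ = sec φ.
Areal scale = h·k = 1 × sec φ; at 39.9°, h = 1.000, k = 1.304, so h·k = 1.304.
True area = apparent / (areal scale) = 169000 / 1.304 ≈ 130000 km².

130000 km²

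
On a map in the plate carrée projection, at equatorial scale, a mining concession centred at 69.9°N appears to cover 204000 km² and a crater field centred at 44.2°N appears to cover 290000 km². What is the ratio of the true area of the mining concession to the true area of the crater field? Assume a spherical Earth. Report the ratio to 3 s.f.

On the plate carrée, areal scale = h·k = 1 × sec φ, so true area = apparent × cos φ.
True area of mining concession: 204000 × cos(69.9°) = 204000 × 0.3437 = 70110 km².
True area of crater field: 290000 × cos(44.2°) = 290000 × 0.7169 = 207900 km².
Ratio = 70110 / 207900 ≈ 0.337.

0.337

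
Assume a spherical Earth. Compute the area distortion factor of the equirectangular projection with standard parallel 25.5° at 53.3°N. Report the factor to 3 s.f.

1.51

In the equirectangular projection with standard parallel φ₀ = 25.5° (x = Rλ cos φ₀, y = Rφ), meridians are true-scale (h = 1) and the parallel scale is k = cos φ₀ / cos φ.
Areal scale = h·k = 1 × cos φ₀ / cos φ; at 53.3°, h = 1.000, k = 1.510, so h·k = 1.510.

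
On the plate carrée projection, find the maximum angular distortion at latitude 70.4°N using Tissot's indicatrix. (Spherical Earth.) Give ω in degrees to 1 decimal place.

In the plate carrée (x = Rλ, y = Rφ), meridians are true-scale (h = 1) and parallels are stretched by k = sec φ.
At 70.4°: h = 1.000, k = 2.981; principal scales a = 2.981, b = 1.000.
sin(ω/2) = (a − b)/(a + b) = 1.981/3.981 = 0.4976, so ω = 2 arcsin(0.4976) ≈ 59.7°.

59.7°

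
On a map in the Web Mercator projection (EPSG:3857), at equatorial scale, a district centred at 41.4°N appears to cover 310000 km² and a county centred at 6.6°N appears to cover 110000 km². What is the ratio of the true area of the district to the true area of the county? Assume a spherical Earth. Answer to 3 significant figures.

On Mercator the areal scale is sec²φ, so true area = apparent × cos²φ.
True area of district: 310000 × cos²(41.4°) = 310000 × 0.5627 = 174400 km².
True area of county: 110000 × cos²(6.6°) = 110000 × 0.9868 = 108500 km².
Ratio = 174400 / 108500 ≈ 1.61.

1.61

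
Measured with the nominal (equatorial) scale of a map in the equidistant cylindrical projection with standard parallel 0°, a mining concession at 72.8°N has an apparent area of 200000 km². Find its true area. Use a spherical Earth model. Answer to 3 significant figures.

59100 km²

Plate carrée maps x = Rλ, y = Rφ. The meridian scale is h = 1 and the parallel scale is k = 1/cos φ = sec φ.
Areal scale = h·k = 1 × sec φ; at 72.8°, h = 1.000, k = 3.382, so h·k = 3.382.
True area = apparent / (areal scale) = 200000 / 3.382 ≈ 59100 km².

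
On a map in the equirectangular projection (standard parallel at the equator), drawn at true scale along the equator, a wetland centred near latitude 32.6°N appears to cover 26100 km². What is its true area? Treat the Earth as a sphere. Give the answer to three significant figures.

For the equirectangular projection with φ₀ = 0 (plate carrée), h = 1 along meridians and k = sec φ along parallels.
Areal scale = h·k = 1 × sec φ; at 32.6°, h = 1.000, k = 1.187, so h·k = 1.187.
True area = apparent / (areal scale) = 26100 / 1.187 ≈ 22000 km².

22000 km²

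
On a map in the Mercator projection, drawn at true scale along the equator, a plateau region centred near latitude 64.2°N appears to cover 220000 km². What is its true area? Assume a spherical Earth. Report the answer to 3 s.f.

The Mercator projection is conformal; its linear scale factor is the same in every direction and equals sec φ = 1/cos φ.
Areal scale = k² = sec²φ = 1/cos²(64.2°) = 1/0.4352² = 5.279.
True area = apparent / (areal scale) = 220000 / 5.279 ≈ 41700 km².

41700 km²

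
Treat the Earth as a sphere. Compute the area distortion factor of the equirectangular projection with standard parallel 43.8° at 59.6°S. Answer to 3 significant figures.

The equidistant cylindrical projection with φ₀ = 43.8° has h = 1 (meridians true) and k = cos φ₀ / cos φ along parallels.
Areal scale = h·k = 1 × cos φ₀ / cos φ; at 59.6°, h = 1.000, k = 1.426, so h·k = 1.426.

1.43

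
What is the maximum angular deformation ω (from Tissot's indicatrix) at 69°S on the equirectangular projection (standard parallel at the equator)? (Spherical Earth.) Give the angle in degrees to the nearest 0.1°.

56.4°

In the plate carrée (x = Rλ, y = Rφ), meridians are true-scale (h = 1) and parallels are stretched by k = sec φ.
At 69°: h = 1.000, k = 2.790; principal scales a = 2.790, b = 1.000.
sin(ω/2) = (a − b)/(a + b) = 1.790/3.790 = 0.4724, so ω = 2 arcsin(0.4724) ≈ 56.4°.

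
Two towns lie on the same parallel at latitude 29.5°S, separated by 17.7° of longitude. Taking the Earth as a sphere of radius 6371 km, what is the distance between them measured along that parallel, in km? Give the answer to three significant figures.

1710 km

Arc length along a parallel = R cos φ · Δλ (with Δλ in radians).
= 6371 × cos 29.5° × (17.7° × π/180) = 6371 × 0.8704 × 0.3089 ≈ 1710 km.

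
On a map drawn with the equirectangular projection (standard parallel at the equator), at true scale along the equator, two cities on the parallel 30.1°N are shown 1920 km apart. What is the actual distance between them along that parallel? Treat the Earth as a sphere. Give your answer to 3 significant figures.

In the plate carrée (x = Rλ, y = Rφ), meridians are true-scale (h = 1) and parallels are stretched by k = sec φ.
Along the parallel at 30.1°, map distances are exaggerated by k = sec 30.1° = 1.156.
True distance = 1920 / 1.156 = 1920 × cos 30.1° ≈ 1660 km.

1660 km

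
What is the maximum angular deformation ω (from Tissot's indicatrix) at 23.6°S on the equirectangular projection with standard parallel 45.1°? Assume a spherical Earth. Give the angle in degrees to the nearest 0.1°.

The equidistant cylindrical projection with φ₀ = 45.1° has h = 1 (meridians true) and k = cos φ₀ / cos φ along parallels.
At 23.6°: h = 1.000, k = 0.7703; principal scales a = 1.000, b = 0.7703.
sin(ω/2) = (a − b)/(a + b) = 0.2297/1.770 = 0.1298, so ω = 2 arcsin(0.1298) ≈ 14.9°.

14.9°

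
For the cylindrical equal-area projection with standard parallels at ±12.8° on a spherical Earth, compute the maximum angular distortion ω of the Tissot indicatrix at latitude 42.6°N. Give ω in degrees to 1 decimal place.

Cylindrical equal-area (φ₀ = 12.8°): h = cos φ / cos 12.8° along meridians, k = cos 12.8° / cos φ along parallels; h·k = 1.
At 42.6°: h = 0.7549, k = 1.325; principal scales a = 1.325, b = 0.7549.
sin(ω/2) = (a − b)/(a + b) = 0.5699/2.080 = 0.2740, so ω = 2 arcsin(0.2740) ≈ 31.8°.

31.8°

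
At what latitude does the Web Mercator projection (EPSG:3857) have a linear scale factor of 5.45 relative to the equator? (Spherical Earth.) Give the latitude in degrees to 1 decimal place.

79.4°

Mercator scale is k = sec φ = 1/cos φ.
1/cos φ = 5.45  ⇒  cos φ = 0.1835  ⇒  φ = arccos(0.1835) ≈ 79.4°.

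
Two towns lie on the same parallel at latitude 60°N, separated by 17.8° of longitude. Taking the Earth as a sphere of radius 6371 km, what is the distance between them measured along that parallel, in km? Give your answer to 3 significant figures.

990 km

Arc length along a parallel = R cos φ · Δλ (with Δλ in radians).
= 6371 × cos 60° × (17.8° × π/180) = 6371 × 0.5000 × 0.3107 ≈ 990 km.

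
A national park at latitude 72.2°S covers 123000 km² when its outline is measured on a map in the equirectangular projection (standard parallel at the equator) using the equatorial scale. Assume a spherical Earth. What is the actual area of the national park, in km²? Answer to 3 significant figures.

37600 km²

Plate carrée maps x = Rλ, y = Rφ. The meridian scale is h = 1 and the parallel scale is k = 1/cos φ = sec φ.
Areal scale = h·k = 1 × sec φ; at 72.2°, h = 1.000, k = 3.271, so h·k = 3.271.
True area = apparent / (areal scale) = 123000 / 3.271 ≈ 37600 km².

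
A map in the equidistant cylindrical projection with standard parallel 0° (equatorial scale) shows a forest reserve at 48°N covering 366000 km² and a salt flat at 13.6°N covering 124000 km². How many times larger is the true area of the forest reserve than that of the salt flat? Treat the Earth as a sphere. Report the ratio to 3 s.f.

2.03

Plate carrée has h = 1 and k = sec φ, giving areal scale sec φ; true area = (apparent area) · cos φ.
True area of forest reserve: 366000 × cos(48°) = 366000 × 0.6691 = 244900 km².
True area of salt flat: 124000 × cos(13.6°) = 124000 × 0.9720 = 120500 km².
Ratio = 244900 / 120500 ≈ 2.03.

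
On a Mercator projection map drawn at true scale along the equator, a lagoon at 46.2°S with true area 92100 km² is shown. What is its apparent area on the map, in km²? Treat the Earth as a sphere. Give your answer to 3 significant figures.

The Mercator projection is conformal; its linear scale factor is the same in every direction and equals sec φ = 1/cos φ.
Areal scale = k² = sec²φ = 1/cos²(46.2°) = 1/0.6921² = 2.087.
Apparent area = 92100 × 2.087 ≈ 192000 km².

192000 km²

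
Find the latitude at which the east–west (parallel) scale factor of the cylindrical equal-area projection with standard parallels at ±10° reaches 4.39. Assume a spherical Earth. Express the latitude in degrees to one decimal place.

For cylindrical equal-area with standard parallel φ₀, h = cos φ / cos φ₀ and k = cos φ₀ / cos φ, so h·k = 1.
k = cos φ₀ / cos φ = 4.39  ⇒  cos φ = cos 10° / 4.39 = 0.2243.
φ = arccos(0.2243) ≈ 77.0°.

77.0°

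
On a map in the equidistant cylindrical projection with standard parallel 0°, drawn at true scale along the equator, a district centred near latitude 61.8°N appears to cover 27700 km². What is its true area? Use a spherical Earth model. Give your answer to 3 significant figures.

13100 km²

For the equirectangular projection with φ₀ = 0 (plate carrée), h = 1 along meridians and k = sec φ along parallels.
Areal scale = h·k = 1 × sec φ; at 61.8°, h = 1.000, k = 2.116, so h·k = 2.116.
True area = apparent / (areal scale) = 27700 / 2.116 ≈ 13100 km².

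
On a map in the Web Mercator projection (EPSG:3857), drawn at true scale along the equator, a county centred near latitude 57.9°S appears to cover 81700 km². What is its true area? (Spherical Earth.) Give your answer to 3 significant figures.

23100 km²

Mercator is conformal, so the point scale is isotropic: h = k = sec φ = 1/cos φ.
Areal scale = k² = sec²φ = 1/cos²(57.9°) = 1/0.5314² = 3.541.
True area = apparent / (areal scale) = 81700 / 3.541 ≈ 23100 km².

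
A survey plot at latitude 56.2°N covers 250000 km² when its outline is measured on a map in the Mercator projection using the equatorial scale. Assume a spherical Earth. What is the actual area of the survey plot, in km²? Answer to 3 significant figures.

77400 km²

Mercator is conformal, so the point scale is isotropic: h = k = sec φ = 1/cos φ.
Areal scale = k² = sec²φ = 1/cos²(56.2°) = 1/0.5563² = 3.231.
True area = apparent / (areal scale) = 250000 / 3.231 ≈ 77400 km².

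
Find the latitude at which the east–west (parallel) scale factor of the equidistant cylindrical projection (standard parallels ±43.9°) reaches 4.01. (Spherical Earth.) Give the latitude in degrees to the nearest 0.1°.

In the equirectangular projection with standard parallel φ₀ = 43.9° (x = Rλ cos φ₀, y = Rφ), meridians are true-scale (h = 1) and the parallel scale is k = cos φ₀ / cos φ.
k = cos φ₀ / cos φ = 4.01  ⇒  cos φ = cos 43.9° / 4.01 = 0.1797.
φ = arccos(0.1797) ≈ 79.6°.

79.6°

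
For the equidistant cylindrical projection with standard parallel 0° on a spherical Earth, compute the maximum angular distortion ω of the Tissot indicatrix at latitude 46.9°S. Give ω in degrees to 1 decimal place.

21.7°

Plate carrée maps x = Rλ, y = Rφ. The meridian scale is h = 1 and the parallel scale is k = 1/cos φ = sec φ.
At 46.9°: h = 1.000, k = 1.464; principal scales a = 1.464, b = 1.000.
sin(ω/2) = (a − b)/(a + b) = 0.4635/2.464 = 0.1882, so ω = 2 arcsin(0.1882) ≈ 21.7°.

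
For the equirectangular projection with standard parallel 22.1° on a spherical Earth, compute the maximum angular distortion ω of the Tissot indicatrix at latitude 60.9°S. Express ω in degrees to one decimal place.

36.3°

In the equirectangular projection with standard parallel φ₀ = 22.1° (x = Rλ cos φ₀, y = Rφ), meridians are true-scale (h = 1) and the parallel scale is k = cos φ₀ / cos φ.
At 60.9°: h = 1.000, k = 1.905; principal scales a = 1.905, b = 1.000.
sin(ω/2) = (a − b)/(a + b) = 0.9051/2.905 = 0.3116, so ω = 2 arcsin(0.3116) ≈ 36.3°.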